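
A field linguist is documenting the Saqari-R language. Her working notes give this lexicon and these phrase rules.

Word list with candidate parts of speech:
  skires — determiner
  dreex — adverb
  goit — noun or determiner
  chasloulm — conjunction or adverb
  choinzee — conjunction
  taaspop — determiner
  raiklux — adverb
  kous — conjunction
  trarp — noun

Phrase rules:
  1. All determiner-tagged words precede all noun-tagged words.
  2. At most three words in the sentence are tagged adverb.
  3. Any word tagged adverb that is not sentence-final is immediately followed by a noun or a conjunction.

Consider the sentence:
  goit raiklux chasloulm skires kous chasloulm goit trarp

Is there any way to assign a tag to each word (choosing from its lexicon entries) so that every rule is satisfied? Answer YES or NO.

Candidates per position — 1:goit {noun,determiner}; 2:raiklux {adverb}; 3:chasloulm {conjunction,adverb}; 4:skires {determiner}; 5:kous {conjunction}; 6:chasloulm {conjunction,adverb}; 7:goit {noun,determiner}; 8:trarp {noun}.
One satisfying assignment: determiner adverb conjunction determiner conjunction adverb noun noun.
Check: rule 1 ✓; rule 2 ✓; rule 3 ✓.

YES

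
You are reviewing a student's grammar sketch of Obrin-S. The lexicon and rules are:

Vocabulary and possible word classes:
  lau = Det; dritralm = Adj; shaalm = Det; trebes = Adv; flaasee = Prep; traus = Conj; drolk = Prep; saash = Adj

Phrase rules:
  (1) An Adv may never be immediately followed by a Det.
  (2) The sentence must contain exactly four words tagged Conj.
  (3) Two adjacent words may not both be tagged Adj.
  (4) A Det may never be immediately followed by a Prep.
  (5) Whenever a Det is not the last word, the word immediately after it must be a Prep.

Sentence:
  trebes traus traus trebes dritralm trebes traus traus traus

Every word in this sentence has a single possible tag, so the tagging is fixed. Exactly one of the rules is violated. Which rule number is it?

Fixed tagging: Adv Conj Conj Adv Adj Adv Conj Conj Conj.
Applying the rules: R1 pass, R2 fail, R3 pass, R4 pass, R5 pass.
Only rule 2 fails.

2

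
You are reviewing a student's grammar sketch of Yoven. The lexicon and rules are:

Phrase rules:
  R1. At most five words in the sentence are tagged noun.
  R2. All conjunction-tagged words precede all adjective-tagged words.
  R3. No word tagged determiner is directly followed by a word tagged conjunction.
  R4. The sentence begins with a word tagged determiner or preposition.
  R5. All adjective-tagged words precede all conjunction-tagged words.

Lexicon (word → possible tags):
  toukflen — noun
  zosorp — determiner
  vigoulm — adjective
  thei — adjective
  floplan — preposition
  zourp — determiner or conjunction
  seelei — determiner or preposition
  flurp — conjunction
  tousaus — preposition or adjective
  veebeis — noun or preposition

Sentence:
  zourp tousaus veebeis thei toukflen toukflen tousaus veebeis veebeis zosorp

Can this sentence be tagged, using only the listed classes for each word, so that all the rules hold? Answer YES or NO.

YES

Candidates per position — 1:zourp {determiner,conjunction}; 2:tousaus {preposition,adjective}; 3:veebeis {noun,preposition}; 4:thei {adjective}; 5:toukflen {noun}; 6:toukflen {noun}; 7:tousaus {preposition,adjective}; 8:veebeis {noun,preposition}; 9:veebeis {noun,preposition}; 10:zosorp {determiner}.
One satisfying assignment: determiner preposition preposition adjective noun noun adjective preposition noun determiner.
Check: rule 1 holds; rule 2 holds; rule 3 holds; rule 4 holds; rule 5 holds.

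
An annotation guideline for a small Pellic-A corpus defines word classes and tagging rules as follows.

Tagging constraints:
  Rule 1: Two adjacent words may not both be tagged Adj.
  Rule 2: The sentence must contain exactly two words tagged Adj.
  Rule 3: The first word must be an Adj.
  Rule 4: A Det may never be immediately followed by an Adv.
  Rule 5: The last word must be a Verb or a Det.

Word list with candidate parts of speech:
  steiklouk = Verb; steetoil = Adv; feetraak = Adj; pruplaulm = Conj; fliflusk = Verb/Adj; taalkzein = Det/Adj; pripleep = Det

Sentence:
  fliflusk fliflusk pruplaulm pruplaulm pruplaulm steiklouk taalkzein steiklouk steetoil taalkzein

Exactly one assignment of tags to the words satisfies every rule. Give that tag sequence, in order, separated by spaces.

Adj Verb Conj Conj Conj Verb Adj Verb Adv Det

Candidates per position — 1:fliflusk {Verb,Adj}; 2:fliflusk {Verb,Adj}; 3:pruplaulm {Conj}; 4:pruplaulm {Conj}; 5:pruplaulm {Conj}; 6:steiklouk {Verb}; 7:taalkzein {Det,Adj}; 8:steiklouk {Verb}; 9:steetoil {Adv}; 10:taalkzein {Det,Adj}.
At position 1, choosing Verb makes rule 3 impossible to satisfy; hence Adj.
At position 2, choosing Adj makes rule 1 impossible to satisfy; hence Verb.
At position 10, choosing Adj makes rule 5 impossible to satisfy; hence Det.
At position 7, choosing Det makes rule 2 impossible to satisfy; hence Adj.
The unique satisfying tagging is: Adj Verb Conj Conj Conj Verb Adj Verb Adv Det.
Check: rule 1 ✓; rule 2 ✓; rule 3 ✓; rule 4 ✓; rule 5 ✓.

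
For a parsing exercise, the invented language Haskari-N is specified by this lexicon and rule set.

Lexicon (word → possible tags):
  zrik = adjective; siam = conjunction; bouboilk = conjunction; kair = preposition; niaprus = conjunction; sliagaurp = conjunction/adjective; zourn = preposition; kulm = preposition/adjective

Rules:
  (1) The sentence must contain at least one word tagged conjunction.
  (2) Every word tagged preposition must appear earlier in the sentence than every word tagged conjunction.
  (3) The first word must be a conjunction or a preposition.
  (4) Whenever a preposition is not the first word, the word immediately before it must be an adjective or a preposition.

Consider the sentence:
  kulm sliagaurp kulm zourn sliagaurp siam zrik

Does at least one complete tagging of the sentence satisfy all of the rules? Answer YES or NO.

YES

Candidates per position — 1:kulm {preposition,adjective}; 2:sliagaurp {conjunction,adjective}; 3:kulm {preposition,adjective}; 4:zourn {preposition}; 5:sliagaurp {conjunction,adjective}; 6:siam {conjunction}; 7:zrik {adjective}.
One satisfying assignment: preposition adjective preposition preposition conjunction conjunction adjective.
Checking: rule 1 ok; rule 2 ok; rule 3 ok; rule 4 ok.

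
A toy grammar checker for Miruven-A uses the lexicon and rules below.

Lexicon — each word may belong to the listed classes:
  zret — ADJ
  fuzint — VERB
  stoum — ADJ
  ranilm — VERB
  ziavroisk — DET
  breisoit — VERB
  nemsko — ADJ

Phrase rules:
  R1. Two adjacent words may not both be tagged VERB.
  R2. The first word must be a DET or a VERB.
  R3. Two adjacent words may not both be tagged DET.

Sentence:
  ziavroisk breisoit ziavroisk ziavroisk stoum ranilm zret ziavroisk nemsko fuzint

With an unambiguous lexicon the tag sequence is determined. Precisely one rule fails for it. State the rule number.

3

Fixed tagging: DET VERB DET DET ADJ VERB ADJ DET ADJ VERB.
Applying the rules: R1 ok, R2 ok, R3 fails.
Only rule 3 fails.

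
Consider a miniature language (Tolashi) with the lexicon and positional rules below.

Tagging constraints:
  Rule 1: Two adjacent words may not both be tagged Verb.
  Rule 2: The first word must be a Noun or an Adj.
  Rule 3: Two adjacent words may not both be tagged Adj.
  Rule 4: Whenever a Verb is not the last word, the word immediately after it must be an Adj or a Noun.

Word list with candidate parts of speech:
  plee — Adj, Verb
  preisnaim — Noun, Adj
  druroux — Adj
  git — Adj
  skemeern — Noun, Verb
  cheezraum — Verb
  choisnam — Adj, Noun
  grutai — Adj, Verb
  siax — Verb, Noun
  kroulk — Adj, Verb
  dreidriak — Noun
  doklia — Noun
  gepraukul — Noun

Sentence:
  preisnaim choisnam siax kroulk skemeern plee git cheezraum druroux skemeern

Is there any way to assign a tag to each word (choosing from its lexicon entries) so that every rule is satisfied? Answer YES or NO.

Candidates per position — 1:preisnaim {Noun,Adj}; 2:choisnam {Adj,Noun}; 3:siax {Verb,Noun}; 4:kroulk {Adj,Verb}; 5:skemeern {Noun,Verb}; 6:plee {Adj,Verb}; 7:git {Adj}; 8:cheezraum {Verb}; 9:druroux {Adj}; 10:skemeern {Noun,Verb}.
One satisfying assignment: Adj Noun Verb Adj Noun Verb Adj Verb Adj Verb.
Verifying each rule — rule 1 satisfied; rule 2 satisfied; rule 3 satisfied; rule 4 satisfied.

YES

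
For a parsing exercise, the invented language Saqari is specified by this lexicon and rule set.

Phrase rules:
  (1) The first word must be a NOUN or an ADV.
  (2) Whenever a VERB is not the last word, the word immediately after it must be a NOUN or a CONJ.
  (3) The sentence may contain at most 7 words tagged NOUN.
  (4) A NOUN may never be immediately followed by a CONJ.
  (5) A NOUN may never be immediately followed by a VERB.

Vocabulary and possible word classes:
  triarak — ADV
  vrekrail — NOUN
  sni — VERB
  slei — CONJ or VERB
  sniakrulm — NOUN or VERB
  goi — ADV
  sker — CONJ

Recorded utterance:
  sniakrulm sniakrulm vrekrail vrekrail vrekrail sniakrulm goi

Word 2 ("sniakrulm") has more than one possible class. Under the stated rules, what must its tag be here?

NOUN

Candidates per position — 1:sniakrulm {NOUN,VERB}; 2:sniakrulm {NOUN,VERB}; 3:vrekrail {NOUN}; 4:vrekrail {NOUN}; 5:vrekrail {NOUN}; 6:sniakrulm {NOUN,VERB}; 7:goi {ADV}.
At position 1, choosing VERB makes rule 1 impossible to satisfy; hence NOUN.
At position 2, choosing VERB makes rule 5 impossible to satisfy; hence NOUN.
At position 6, choosing VERB makes rule 2 impossible to satisfy; hence NOUN.
That leaves exactly one tagging: NOUN NOUN NOUN NOUN NOUN NOUN ADV.
Verifying each rule — rule 1 satisfied; rule 2 satisfied; rule 3 satisfied; rule 4 satisfied; rule 5 satisfied.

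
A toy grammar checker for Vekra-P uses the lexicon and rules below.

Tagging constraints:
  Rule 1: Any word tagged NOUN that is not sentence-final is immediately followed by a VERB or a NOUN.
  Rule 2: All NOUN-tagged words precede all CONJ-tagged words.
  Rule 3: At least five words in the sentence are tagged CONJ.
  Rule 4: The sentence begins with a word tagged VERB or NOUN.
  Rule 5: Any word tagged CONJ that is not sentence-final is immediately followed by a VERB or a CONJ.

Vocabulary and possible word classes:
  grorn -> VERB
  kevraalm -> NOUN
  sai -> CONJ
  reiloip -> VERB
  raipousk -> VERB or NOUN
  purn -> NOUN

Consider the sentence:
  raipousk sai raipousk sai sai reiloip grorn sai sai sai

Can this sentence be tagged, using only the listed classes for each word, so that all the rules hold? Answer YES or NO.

YES

Candidates per position — 1:raipousk {VERB,NOUN}; 2:sai {CONJ}; 3:raipousk {VERB,NOUN}; 4:sai {CONJ}; 5:sai {CONJ}; 6:reiloip {VERB}; 7:grorn {VERB}; 8:sai {CONJ}; 9:sai {CONJ}; 10:sai {CONJ}.
One satisfying assignment: VERB CONJ VERB CONJ CONJ VERB VERB CONJ CONJ CONJ.
Checking: rule 1 ✓; rule 2 ✓; rule 3 ✓; rule 4 ✓; rule 5 ✓.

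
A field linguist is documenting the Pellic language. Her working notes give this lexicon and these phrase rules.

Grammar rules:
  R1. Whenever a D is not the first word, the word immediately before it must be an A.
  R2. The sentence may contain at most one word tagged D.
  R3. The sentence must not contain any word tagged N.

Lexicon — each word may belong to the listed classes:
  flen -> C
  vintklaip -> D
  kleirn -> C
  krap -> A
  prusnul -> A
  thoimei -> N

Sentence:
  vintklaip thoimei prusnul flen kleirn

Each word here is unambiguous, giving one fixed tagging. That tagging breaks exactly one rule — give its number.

3

Fixed tagging: D N A C C.
Applying the rules: R1 ok, R2 ok, R3 fails.
Only rule 3 fails.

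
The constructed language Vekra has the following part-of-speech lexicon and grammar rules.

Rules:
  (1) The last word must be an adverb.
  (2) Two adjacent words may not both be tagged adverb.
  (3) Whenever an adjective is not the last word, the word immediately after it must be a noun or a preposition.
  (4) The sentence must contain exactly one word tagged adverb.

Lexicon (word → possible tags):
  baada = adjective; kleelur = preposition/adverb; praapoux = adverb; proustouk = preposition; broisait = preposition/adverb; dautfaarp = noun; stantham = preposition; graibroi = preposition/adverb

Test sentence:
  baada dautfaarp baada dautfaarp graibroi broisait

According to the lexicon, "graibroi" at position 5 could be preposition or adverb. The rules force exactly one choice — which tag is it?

Candidates per position — 1:baada {adjective}; 2:dautfaarp {noun}; 3:baada {adjective}; 4:dautfaarp {noun}; 5:graibroi {preposition,adverb}; 6:broisait {preposition,adverb}.
Position 6: tagging it preposition would leave rule 1 unsatisfiable, so it must be adverb.
Position 5: tagging it adverb would leave rule 2 unsatisfiable, so it must be preposition.
The only consistent sequence is: adjective noun adjective noun preposition adverb.
Check: rule 1 satisfied; rule 2 satisfied; rule 3 satisfied; rule 4 satisfied.

preposition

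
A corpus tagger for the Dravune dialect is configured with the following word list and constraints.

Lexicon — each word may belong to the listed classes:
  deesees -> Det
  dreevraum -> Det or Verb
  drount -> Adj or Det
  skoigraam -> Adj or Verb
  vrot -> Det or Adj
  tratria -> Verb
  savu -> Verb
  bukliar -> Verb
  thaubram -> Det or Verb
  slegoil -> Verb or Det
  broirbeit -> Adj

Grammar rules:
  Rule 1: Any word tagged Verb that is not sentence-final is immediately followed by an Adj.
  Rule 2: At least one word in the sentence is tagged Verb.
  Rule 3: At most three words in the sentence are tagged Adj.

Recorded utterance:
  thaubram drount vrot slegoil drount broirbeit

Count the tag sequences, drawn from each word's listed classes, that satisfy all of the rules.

Candidates per position — 1:thaubram {Det,Verb}; 2:drount {Adj,Det}; 3:vrot {Det,Adj}; 4:slegoil {Verb,Det}; 5:drount {Adj,Det}; 6:broirbeit {Adj}.
There are 32 candidate sequences in total.
Checking each against the rules leaves 7 sequences.
Count = 7.

7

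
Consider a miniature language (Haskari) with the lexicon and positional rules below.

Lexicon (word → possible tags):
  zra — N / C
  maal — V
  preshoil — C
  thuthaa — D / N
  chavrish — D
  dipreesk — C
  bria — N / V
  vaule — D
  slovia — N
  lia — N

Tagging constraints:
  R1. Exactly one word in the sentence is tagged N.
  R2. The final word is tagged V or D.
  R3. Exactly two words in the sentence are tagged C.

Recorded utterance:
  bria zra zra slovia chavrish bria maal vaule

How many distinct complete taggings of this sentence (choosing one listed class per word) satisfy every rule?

1

Candidates per position — 1:bria {N,V}; 2:zra {N,C}; 3:zra {N,C}; 4:slovia {N}; 5:chavrish {D}; 6:bria {N,V}; 7:maal {V}; 8:vaule {D}.
There are 16 candidate sequences in total.
The sequences that satisfy every rule: V C C N D V V D.
Count = 1.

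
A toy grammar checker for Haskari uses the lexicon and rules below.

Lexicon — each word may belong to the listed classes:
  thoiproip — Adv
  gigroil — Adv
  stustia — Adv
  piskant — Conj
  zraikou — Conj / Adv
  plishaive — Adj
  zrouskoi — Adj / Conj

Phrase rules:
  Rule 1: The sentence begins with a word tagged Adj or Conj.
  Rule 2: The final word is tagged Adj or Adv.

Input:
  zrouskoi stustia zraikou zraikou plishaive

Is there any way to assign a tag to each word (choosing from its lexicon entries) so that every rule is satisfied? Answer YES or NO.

YES

Candidates per position — 1:zrouskoi {Adj,Conj}; 2:stustia {Adv}; 3:zraikou {Conj,Adv}; 4:zraikou {Conj,Adv}; 5:plishaive {Adj}.
One satisfying assignment: Conj Adv Conj Conj Adj.
Checking: rule 1 ✓; rule 2 ✓.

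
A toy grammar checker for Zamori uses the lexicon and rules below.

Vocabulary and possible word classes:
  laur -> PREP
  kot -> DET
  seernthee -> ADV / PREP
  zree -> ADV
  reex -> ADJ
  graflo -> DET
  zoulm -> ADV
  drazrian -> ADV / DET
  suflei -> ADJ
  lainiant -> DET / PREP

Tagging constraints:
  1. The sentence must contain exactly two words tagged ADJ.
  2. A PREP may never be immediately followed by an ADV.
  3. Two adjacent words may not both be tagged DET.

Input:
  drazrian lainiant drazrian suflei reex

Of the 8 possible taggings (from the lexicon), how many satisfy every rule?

3

Candidates per position — 1:drazrian {ADV,DET}; 2:lainiant {DET,PREP}; 3:drazrian {ADV,DET}; 4:suflei {ADJ}; 5:reex {ADJ}.
There are 8 candidate sequences in total.
The sequences that satisfy every rule: ADV DET ADV ADJ ADJ; ADV PREP DET ADJ ADJ; DET PREP DET ADJ ADJ.
Count = 3.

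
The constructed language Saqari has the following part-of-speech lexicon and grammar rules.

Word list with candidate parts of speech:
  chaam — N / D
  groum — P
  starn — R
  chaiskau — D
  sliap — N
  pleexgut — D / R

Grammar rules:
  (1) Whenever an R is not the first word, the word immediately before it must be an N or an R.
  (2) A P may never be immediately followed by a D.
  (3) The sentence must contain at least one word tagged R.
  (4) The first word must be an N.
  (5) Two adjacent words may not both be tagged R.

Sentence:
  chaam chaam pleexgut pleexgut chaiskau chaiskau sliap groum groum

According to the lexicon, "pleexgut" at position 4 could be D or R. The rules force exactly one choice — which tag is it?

D

Candidates per position — 1:chaam {N,D}; 2:chaam {N,D}; 3:pleexgut {D,R}; 4:pleexgut {D,R}; 5:chaiskau {D}; 6:chaiskau {D}; 7:sliap {N}; 8:groum {P}; 9:groum {P}.
Position 1: tagging it D would leave rule 4 unsatisfiable, so it must be N.
Position 4: the remaining choice is settled jointly with positions 2, 3 — only D at position 4 is part of a tagging that satisfies every rule.
So the tagging must be: N N R D D D N P P.
Checking: rule 1 satisfied; rule 2 satisfied; rule 3 satisfied; rule 4 satisfied; rule 5 satisfied.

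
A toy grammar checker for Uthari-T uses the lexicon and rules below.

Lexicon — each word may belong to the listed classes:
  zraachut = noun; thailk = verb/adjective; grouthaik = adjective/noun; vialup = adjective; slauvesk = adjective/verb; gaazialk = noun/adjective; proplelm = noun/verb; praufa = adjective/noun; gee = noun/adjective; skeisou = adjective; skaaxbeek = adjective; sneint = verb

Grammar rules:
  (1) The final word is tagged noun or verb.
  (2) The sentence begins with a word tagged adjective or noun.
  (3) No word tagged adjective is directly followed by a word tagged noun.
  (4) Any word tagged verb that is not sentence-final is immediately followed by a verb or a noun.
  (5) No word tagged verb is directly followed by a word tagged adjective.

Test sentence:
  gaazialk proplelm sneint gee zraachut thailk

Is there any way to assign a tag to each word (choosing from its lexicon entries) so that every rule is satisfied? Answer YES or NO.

YES

Candidates per position — 1:gaazialk {noun,adjective}; 2:proplelm {noun,verb}; 3:sneint {verb}; 4:gee {noun,adjective}; 5:zraachut {noun}; 6:thailk {verb,adjective}.
One satisfying assignment: adjective verb verb noun noun verb.
Checking: rule 1 ✓; rule 2 ✓; rule 3 ✓; rule 4 ✓; rule 5 ✓.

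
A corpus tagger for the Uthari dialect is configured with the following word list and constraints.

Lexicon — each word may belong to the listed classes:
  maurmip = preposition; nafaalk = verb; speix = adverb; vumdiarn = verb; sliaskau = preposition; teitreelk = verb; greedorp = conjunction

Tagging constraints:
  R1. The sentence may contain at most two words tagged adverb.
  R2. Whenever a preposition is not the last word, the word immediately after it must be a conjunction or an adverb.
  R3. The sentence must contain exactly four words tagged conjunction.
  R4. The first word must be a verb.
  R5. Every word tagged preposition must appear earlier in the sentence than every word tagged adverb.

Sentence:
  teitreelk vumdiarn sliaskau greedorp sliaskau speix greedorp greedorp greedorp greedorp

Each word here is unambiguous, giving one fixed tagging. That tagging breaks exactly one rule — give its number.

3

Fixed tagging: verb verb preposition conjunction preposition adverb conjunction conjunction conjunction conjunction.
Checking each rule: R1 ✓, R2 ✓, R3 ✗, R4 ✓, R5 ✓.
Only rule 3 fails.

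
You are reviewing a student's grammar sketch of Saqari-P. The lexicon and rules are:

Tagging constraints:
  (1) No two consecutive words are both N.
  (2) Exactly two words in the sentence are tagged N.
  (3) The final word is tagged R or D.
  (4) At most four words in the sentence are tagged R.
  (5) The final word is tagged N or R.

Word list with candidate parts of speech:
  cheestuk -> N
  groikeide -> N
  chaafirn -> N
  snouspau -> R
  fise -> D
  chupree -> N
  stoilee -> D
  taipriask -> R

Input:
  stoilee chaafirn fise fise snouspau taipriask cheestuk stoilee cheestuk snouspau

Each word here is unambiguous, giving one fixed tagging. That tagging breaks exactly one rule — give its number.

Fixed tagging: D N D D R R N D N R.
Applying the rules: R1 pass, R2 fail, R3 pass, R4 pass, R5 pass.
Only rule 2 fails.

2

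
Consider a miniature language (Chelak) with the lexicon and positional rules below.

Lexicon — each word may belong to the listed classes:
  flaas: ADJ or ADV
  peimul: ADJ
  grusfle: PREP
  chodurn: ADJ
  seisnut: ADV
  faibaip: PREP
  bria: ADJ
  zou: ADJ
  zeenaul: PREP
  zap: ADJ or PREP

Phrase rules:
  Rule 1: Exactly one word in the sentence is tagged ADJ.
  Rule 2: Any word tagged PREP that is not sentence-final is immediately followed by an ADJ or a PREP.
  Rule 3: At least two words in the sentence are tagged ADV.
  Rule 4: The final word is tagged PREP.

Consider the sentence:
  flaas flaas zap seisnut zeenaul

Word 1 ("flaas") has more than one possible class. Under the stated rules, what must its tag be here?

Candidates per position — 1:flaas {ADJ,ADV}; 2:flaas {ADJ,ADV}; 3:zap {ADJ,PREP}; 4:seisnut {ADV}; 5:zeenaul {PREP}.
Position 3: PREP is ruled out by rule 2; that leaves ADJ.
Position 1: ADJ is ruled out by rule 1; that leaves ADV.
Position 2: ADJ is ruled out by rule 1; that leaves ADV.
The unique satisfying tagging is: ADV ADV ADJ ADV PREP.
Rule-by-rule: rule 1 holds; rule 2 holds; rule 3 holds; rule 4 holds.

ADV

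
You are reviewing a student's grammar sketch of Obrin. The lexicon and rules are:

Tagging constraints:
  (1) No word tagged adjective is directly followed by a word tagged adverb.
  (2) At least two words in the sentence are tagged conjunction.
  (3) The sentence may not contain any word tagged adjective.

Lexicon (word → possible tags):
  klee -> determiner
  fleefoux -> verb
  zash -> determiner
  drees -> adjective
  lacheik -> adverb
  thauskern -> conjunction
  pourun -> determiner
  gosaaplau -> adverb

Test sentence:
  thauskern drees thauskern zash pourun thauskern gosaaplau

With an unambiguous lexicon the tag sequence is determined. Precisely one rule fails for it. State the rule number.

3

Fixed tagging: conjunction adjective conjunction determiner determiner conjunction adverb.
Rule check: R1 ok, R2 ok, R3 fails.
Only rule 3 fails.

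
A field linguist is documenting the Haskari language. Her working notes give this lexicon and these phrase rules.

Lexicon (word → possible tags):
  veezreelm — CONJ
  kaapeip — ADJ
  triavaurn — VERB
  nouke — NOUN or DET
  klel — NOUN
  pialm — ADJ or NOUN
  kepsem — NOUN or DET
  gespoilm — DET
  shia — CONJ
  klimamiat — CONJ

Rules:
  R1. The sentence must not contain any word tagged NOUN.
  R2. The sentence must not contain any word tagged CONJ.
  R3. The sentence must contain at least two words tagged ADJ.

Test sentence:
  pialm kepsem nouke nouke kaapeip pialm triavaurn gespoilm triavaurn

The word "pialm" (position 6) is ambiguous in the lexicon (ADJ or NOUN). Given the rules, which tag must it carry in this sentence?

Candidates per position — 1:pialm {ADJ,NOUN}; 2:kepsem {NOUN,DET}; 3:nouke {NOUN,DET}; 4:nouke {NOUN,DET}; 5:kaapeip {ADJ}; 6:pialm {ADJ,NOUN}; 7:triavaurn {VERB}; 8:gespoilm {DET}; 9:triavaurn {VERB}.
Position 1: NOUN is ruled out by rule 1; that leaves ADJ.
Position 2: NOUN is ruled out by rule 1; that leaves DET.
Position 3: NOUN is ruled out by rule 1; that leaves DET.
Position 4: NOUN is ruled out by rule 1; that leaves DET.
Position 6: NOUN is ruled out by rule 1; that leaves ADJ.
The unique satisfying tagging is: ADJ DET DET DET ADJ ADJ VERB DET VERB.
Verifying each rule — rule 1 ✓; rule 2 ✓; rule 3 ✓.

ADJ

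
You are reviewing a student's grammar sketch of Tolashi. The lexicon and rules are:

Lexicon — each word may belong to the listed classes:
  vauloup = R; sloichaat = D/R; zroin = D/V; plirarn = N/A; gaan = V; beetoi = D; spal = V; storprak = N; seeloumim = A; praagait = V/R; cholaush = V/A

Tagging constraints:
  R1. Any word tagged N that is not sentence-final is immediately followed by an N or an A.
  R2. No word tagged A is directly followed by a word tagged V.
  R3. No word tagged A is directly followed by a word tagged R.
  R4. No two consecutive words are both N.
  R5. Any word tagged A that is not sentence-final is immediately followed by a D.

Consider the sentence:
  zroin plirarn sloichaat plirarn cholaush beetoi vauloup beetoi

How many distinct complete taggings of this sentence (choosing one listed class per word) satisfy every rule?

2

Candidates per position — 1:zroin {D,V}; 2:plirarn {N,A}; 3:sloichaat {D,R}; 4:plirarn {N,A}; 5:cholaush {V,A}; 6:beetoi {D}; 7:vauloup {R}; 8:beetoi {D}.
There are 32 candidate sequences in total.
The sequences that satisfy every rule: D A D N A D R D; V A D N A D R D.
Count = 2.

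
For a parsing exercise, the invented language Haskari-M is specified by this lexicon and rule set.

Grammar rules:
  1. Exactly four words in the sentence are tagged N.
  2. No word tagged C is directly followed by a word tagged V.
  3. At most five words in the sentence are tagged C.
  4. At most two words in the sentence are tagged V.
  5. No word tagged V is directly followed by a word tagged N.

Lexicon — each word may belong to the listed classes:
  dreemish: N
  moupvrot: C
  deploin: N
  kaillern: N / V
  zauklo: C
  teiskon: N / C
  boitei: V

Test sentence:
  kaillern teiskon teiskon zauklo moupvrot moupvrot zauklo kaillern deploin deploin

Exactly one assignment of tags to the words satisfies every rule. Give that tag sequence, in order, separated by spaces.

Candidates per position — 1:kaillern {N,V}; 2:teiskon {N,C}; 3:teiskon {N,C}; 4:zauklo {C}; 5:moupvrot {C}; 6:moupvrot {C}; 7:zauklo {C}; 8:kaillern {N,V}; 9:deploin {N}; 10:deploin {N}.
Position 8: V is ruled out by rule 2; that leaves N.
The remaining ambiguous positions (1, 2, 3) are resolved jointly — only one combination satisfies every rule.
The only consistent sequence is: V C N C C C C N N N.
Checking: rule 1 ok; rule 2 ok; rule 3 ok; rule 4 ok; rule 5 ok.

V C N C C C C N N N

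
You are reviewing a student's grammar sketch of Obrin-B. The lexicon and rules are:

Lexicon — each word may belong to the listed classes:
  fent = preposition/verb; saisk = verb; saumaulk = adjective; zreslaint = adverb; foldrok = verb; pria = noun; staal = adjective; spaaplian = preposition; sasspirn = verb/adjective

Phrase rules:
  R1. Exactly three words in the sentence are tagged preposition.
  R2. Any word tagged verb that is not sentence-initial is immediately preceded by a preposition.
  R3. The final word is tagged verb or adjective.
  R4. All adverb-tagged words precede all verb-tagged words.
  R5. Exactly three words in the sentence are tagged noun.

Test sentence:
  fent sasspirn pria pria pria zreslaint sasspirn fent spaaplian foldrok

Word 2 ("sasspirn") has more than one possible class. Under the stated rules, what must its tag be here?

adjective

Candidates per position — 1:fent {preposition,verb}; 2:sasspirn {verb,adjective}; 3:pria {noun}; 4:pria {noun}; 5:pria {noun}; 6:zreslaint {adverb}; 7:sasspirn {verb,adjective}; 8:fent {preposition,verb}; 9:spaaplian {preposition}; 10:foldrok {verb}.
At position 1, choosing verb makes rule 1 impossible to satisfy; hence preposition.
At position 2, choosing verb makes rule 4 impossible to satisfy; hence adjective.
At position 7, choosing verb makes rule 2 impossible to satisfy; hence adjective.
At position 8, choosing verb makes rule 1 impossible to satisfy; hence preposition.
So the tagging must be: preposition adjective noun noun noun adverb adjective preposition preposition verb.
Verifying each rule — rule 1 holds; rule 2 holds; rule 3 holds; rule 4 holds; rule 5 holds.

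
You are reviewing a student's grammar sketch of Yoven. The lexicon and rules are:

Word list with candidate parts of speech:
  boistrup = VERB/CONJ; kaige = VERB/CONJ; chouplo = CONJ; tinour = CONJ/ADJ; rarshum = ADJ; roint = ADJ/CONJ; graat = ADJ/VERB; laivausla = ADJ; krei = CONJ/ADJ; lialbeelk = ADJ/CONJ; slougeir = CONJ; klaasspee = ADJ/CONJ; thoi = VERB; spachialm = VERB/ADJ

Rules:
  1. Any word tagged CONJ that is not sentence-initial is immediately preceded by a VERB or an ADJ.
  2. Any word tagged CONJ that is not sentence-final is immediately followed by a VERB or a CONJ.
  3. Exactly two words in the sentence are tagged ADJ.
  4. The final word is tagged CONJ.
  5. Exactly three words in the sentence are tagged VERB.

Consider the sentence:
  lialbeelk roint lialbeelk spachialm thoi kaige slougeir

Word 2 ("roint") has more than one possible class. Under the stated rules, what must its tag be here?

Candidates per position — 1:lialbeelk {ADJ,CONJ}; 2:roint {ADJ,CONJ}; 3:lialbeelk {ADJ,CONJ}; 4:spachialm {VERB,ADJ}; 5:thoi {VERB}; 6:kaige {VERB,CONJ}; 7:slougeir {CONJ}.
Position 4: ADJ is ruled out by rule 5; that leaves VERB.
Position 6: CONJ is ruled out by rule 1; that leaves VERB.
Position 2: the remaining choice is settled jointly with positions 1, 3 — only ADJ at position 2 is part of a tagging that satisfies every rule.
So the tagging must be: ADJ ADJ CONJ VERB VERB VERB CONJ.
Rule-by-rule: rule 1 holds; rule 2 holds; rule 3 holds; rule 4 holds; rule 5 holds.

ADJ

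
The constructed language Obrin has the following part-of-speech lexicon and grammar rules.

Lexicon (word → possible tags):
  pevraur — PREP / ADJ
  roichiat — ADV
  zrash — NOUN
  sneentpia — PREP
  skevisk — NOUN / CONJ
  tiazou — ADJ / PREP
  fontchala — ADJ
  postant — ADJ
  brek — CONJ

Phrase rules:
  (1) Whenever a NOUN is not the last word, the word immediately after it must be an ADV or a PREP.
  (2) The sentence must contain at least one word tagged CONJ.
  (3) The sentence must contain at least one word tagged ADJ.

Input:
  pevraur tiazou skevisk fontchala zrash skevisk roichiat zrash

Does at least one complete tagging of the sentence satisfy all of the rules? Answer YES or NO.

NO

Candidates per position — 1:pevraur {PREP,ADJ}; 2:tiazou {ADJ,PREP}; 3:skevisk {NOUN,CONJ}; 4:fontchala {ADJ}; 5:zrash {NOUN}; 6:skevisk {NOUN,CONJ}; 7:roichiat {ADV}; 8:zrash {NOUN}.
Rule 1 cannot be satisfied by any choice of tags from the lexicon.
So there is no consistent tagging.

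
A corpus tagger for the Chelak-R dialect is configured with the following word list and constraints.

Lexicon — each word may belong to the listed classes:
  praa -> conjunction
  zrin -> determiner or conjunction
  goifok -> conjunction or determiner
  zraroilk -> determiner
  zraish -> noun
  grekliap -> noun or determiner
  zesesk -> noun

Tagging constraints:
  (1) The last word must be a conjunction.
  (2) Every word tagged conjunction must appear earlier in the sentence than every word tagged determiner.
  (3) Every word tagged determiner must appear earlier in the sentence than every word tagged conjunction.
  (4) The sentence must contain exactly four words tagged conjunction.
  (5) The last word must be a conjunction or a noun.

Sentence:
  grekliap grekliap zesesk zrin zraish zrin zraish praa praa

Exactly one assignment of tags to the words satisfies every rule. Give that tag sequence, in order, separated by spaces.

Candidates per position — 1:grekliap {noun,determiner}; 2:grekliap {noun,determiner}; 3:zesesk {noun}; 4:zrin {determiner,conjunction}; 5:zraish {noun}; 6:zrin {determiner,conjunction}; 7:zraish {noun}; 8:praa {conjunction}; 9:praa {conjunction}.
Position 1: tagging it determiner would leave rule 2 unsatisfiable, so it must be noun.
Position 2: tagging it determiner would leave rule 2 unsatisfiable, so it must be noun.
Position 4: tagging it determiner would leave rule 2 unsatisfiable, so it must be conjunction.
Position 6: tagging it determiner would leave rule 2 unsatisfiable, so it must be conjunction.
That leaves exactly one tagging: noun noun noun conjunction noun conjunction noun conjunction conjunction.
Rule-by-rule: rule 1 ✓; rule 2 ✓; rule 3 ✓; rule 4 ✓; rule 5 ✓.

noun noun noun conjunction noun conjunction noun conjunction conjunction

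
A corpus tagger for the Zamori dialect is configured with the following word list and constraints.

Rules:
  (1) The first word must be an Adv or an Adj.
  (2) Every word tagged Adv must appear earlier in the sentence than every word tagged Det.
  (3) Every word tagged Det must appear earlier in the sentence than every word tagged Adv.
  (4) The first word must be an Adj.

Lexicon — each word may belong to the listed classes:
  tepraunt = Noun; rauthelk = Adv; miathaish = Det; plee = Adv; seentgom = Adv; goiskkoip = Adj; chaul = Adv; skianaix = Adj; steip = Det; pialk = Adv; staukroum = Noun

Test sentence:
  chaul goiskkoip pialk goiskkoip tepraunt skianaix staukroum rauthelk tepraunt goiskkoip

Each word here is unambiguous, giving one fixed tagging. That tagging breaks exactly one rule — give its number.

4

Fixed tagging: Adv Adj Adv Adj Noun Adj Noun Adv Noun Adj.
Rule check: R1 ✓, R2 ✓, R3 ✓, R4 ✗.
Only rule 4 fails.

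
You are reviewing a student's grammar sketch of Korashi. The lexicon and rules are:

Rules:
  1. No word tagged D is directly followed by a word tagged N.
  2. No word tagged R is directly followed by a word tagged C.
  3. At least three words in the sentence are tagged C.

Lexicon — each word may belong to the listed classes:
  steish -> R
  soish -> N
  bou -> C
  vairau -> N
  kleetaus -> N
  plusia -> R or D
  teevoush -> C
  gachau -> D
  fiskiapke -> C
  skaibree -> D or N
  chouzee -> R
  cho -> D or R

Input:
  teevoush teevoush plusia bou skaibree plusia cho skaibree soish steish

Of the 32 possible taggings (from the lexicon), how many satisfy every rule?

Candidates per position — 1:teevoush {C}; 2:teevoush {C}; 3:plusia {R,D}; 4:bou {C}; 5:skaibree {D,N}; 6:plusia {R,D}; 7:cho {D,R}; 8:skaibree {D,N}; 9:soish {N}; 10:steish {R}.
There are 32 candidate sequences in total.
The sequences that satisfy every rule: C C D C D R R N N R; C C D C D D R N N R; C C D C N R R N N R; C C D C N D R N N R.
Count = 4.

4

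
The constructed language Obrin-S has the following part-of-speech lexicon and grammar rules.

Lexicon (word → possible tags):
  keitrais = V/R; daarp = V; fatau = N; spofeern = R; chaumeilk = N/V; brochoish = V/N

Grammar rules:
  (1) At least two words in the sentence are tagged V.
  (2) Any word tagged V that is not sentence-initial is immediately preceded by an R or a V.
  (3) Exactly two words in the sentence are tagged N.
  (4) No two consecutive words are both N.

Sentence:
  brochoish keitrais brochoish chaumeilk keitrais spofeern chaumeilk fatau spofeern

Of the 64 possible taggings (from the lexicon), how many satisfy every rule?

Candidates per position — 1:brochoish {V,N}; 2:keitrais {V,R}; 3:brochoish {V,N}; 4:chaumeilk {N,V}; 5:keitrais {V,R}; 6:spofeern {R}; 7:chaumeilk {N,V}; 8:fatau {N}; 9:spofeern {R}.
There are 64 candidate sequences in total.
The sequences that satisfy every rule: V V V N R R V N R; V R V N R R V N R; N R V V V R V N R; N R V V R R V N R.
Count = 4.

4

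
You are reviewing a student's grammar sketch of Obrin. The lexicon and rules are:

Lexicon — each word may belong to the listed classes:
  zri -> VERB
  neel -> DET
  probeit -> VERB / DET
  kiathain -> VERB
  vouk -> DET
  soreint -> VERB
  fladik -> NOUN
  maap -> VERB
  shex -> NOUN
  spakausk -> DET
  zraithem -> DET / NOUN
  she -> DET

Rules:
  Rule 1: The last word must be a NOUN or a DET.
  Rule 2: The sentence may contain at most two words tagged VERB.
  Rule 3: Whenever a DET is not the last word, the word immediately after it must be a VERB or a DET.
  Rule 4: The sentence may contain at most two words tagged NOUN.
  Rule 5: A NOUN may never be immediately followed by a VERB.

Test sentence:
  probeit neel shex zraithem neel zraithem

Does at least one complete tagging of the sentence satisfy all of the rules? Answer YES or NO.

Candidates per position — 1:probeit {VERB,DET}; 2:neel {DET}; 3:shex {NOUN}; 4:zraithem {DET,NOUN}; 5:neel {DET}; 6:zraithem {DET,NOUN}.
Rule 3 cannot be satisfied by any choice of tags from the lexicon.
So there is no consistent tagging.

NO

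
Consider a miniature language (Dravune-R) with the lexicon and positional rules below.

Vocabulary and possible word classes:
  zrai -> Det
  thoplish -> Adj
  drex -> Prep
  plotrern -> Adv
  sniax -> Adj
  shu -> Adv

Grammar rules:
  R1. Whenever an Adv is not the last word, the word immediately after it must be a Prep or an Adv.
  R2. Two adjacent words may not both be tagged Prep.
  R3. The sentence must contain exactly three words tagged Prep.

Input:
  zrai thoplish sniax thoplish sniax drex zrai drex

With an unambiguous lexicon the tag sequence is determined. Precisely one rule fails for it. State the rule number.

3

Fixed tagging: Det Adj Adj Adj Adj Prep Det Prep.
Checking each rule: R1 pass, R2 pass, R3 fail.
Only rule 3 fails.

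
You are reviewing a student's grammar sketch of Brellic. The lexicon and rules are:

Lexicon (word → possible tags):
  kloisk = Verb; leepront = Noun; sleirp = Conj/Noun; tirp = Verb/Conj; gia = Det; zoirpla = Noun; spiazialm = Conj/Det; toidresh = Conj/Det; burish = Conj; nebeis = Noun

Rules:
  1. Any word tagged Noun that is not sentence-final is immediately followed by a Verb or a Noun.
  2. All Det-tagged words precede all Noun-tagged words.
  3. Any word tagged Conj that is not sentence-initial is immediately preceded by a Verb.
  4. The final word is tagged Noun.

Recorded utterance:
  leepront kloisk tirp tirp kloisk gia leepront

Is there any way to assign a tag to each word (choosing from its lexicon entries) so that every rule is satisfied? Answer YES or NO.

Candidates per position — 1:leepront {Noun}; 2:kloisk {Verb}; 3:tirp {Verb,Conj}; 4:tirp {Verb,Conj}; 5:kloisk {Verb}; 6:gia {Det}; 7:leepront {Noun}.
Rule 2 cannot be satisfied by any choice of tags from the lexicon.
So there is no consistent tagging.

NO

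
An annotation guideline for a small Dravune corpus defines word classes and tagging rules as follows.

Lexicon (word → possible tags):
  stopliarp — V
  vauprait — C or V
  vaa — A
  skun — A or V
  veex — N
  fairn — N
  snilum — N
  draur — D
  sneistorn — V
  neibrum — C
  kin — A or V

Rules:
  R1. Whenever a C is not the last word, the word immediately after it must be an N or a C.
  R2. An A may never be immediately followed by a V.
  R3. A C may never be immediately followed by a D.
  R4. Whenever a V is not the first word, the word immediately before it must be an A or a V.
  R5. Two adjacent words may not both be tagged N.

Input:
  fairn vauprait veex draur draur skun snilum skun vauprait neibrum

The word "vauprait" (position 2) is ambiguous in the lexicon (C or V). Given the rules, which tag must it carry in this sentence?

Candidates per position — 1:fairn {N}; 2:vauprait {C,V}; 3:veex {N}; 4:draur {D}; 5:draur {D}; 6:skun {A,V}; 7:snilum {N}; 8:skun {A,V}; 9:vauprait {C,V}; 10:neibrum {C}.
At position 2, choosing V makes rule 4 impossible to satisfy; hence C.
At position 6, choosing V makes rule 4 impossible to satisfy; hence A.
At position 8, choosing V makes rule 4 impossible to satisfy; hence A.
At position 9, choosing V makes rule 2 impossible to satisfy; hence C.
So the tagging must be: N C N D D A N A C C.
Check: rule 1 ✓; rule 2 ✓; rule 3 ✓; rule 4 ✓; rule 5 ✓.

C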